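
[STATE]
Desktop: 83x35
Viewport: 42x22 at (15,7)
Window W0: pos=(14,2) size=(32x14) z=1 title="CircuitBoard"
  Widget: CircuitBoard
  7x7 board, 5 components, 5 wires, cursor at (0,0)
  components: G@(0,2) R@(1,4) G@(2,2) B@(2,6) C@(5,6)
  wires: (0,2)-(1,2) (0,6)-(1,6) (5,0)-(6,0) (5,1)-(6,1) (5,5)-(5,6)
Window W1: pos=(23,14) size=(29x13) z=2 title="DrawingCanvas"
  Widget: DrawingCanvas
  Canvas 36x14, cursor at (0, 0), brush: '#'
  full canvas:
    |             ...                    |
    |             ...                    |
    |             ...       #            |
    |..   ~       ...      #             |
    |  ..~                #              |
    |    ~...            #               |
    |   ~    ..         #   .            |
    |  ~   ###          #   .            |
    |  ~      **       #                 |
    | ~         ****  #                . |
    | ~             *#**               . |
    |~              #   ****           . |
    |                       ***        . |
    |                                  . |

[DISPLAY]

            │               │ ┃           
1           ·       R       · ┃           
                              ┃           
2           G               B ┃           
                              ┃           
3                             ┃           
                              ┃           
4       ┏━━━━━━━━━━━━━━━━━━━━━━━━━━━┓     
━━━━━━━━┃ DrawingCanvas             ┃     
        ┠───────────────────────────┨     
        ┃+            ...           ┃     
        ┃             ...           ┃     
        ┃             ...       #   ┃     
        ┃..   ~       ...      #    ┃     
        ┃  ..~                #     ┃     
        ┃    ~...            #      ┃     
        ┃   ~    ..         #   .   ┃     
        ┃  ~   ###          #   .   ┃     
        ┃  ~      **       #        ┃     
        ┗━━━━━━━━━━━━━━━━━━━━━━━━━━━┛     
                                          
                                          


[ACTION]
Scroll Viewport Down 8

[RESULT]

                              ┃           
4       ┏━━━━━━━━━━━━━━━━━━━━━━━━━━━┓     
━━━━━━━━┃ DrawingCanvas             ┃     
        ┠───────────────────────────┨     
        ┃+            ...           ┃     
        ┃             ...           ┃     
        ┃             ...       #   ┃     
        ┃..   ~       ...      #    ┃     
        ┃  ..~                #     ┃     
        ┃    ~...            #      ┃     
        ┃   ~    ..         #   .   ┃     
        ┃  ~   ###          #   .   ┃     
        ┃  ~      **       #        ┃     
        ┗━━━━━━━━━━━━━━━━━━━━━━━━━━━┛     
                                          
                                          
                                          
                                          
                                          
                                          
                                          
                                          


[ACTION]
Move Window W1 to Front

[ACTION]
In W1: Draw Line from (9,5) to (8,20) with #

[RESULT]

                              ┃           
4       ┏━━━━━━━━━━━━━━━━━━━━━━━━━━━┓     
━━━━━━━━┃ DrawingCanvas             ┃     
        ┠───────────────────────────┨     
        ┃+            ...           ┃     
        ┃             ...           ┃     
        ┃             ...       #   ┃     
        ┃..   ~       ...      #    ┃     
        ┃  ..~                #     ┃     
        ┃    ~...            #      ┃     
        ┃   ~    ..         #   .   ┃     
        ┃  ~   ###          #   .   ┃     
        ┃  ~      **  ########      ┃     
        ┗━━━━━━━━━━━━━━━━━━━━━━━━━━━┛     
                                          
                                          
                                          
                                          
                                          
                                          
                                          
                                          


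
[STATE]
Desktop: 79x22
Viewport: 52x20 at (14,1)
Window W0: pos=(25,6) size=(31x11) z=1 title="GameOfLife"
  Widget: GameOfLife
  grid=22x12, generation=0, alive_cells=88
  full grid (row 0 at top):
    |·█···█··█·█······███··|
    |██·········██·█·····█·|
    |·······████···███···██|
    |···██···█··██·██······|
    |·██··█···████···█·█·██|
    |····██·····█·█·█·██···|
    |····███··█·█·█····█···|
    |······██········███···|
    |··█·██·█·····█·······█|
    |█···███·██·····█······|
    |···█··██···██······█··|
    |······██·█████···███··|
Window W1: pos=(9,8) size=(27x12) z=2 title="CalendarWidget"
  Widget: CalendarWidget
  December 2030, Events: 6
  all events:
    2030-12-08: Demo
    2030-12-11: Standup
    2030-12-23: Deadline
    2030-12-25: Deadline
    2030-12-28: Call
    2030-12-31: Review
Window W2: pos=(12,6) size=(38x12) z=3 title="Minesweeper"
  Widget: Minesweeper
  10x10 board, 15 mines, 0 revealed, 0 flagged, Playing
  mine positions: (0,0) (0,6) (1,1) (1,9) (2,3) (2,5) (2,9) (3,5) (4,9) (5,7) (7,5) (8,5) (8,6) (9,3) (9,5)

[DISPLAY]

                                                    
                                                    
                                                    
                                                    
                                                    
━━━━━━━━━━━━━━━━━━━━━━━━━━━━━━━━━━━┓━━━━━┓          
Minesweeper                        ┃     ┃          
───────────────────────────────────┨─────┨          
■■■■■■■■■                          ┃     ┃          
■■■■■■■■■                          ┃     ┃          
■■■■■■■■■                          ┃     ┃          
■■■■■■■■■                          ┃     ┃          
■■■■■■■■■                          ┃     ┃          
■■■■■■■■■                          ┃     ┃          
■■■■■■■■■                          ┃     ┃          
■■■■■■■■■                          ┃━━━━━┛          
━━━━━━━━━━━━━━━━━━━━━━━━━━━━━━━━━━━┛                
1*                   ┃                              
━━━━━━━━━━━━━━━━━━━━━┛                              
                                                    


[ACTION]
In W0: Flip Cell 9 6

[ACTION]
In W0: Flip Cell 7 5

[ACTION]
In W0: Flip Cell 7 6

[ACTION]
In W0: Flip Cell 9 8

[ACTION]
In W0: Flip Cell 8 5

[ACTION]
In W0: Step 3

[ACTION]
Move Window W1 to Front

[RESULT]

                                                    
                                                    
                                                    
                                                    
                                                    
━━━━━━━━━━━━━━━━━━━━━━━━━━━━━━━━━━━┓━━━━━┓          
Minesweeper                        ┃     ┃          
━━━━━━━━━━━━━━━━━━━━━┓─────────────┨─────┨          
endarWidget          ┃             ┃     ┃          
─────────────────────┨             ┃     ┃          
  December 2030      ┃             ┃     ┃          
u We Th Fr Sa Su     ┃             ┃     ┃          
               1     ┃             ┃     ┃          
3  4  5  6  7  8*    ┃             ┃     ┃          
0 11* 12 13 14 15    ┃             ┃     ┃          
7 18 19 20 21 22     ┃             ┃━━━━━┛          
24 25* 26 27 28* 29  ┃━━━━━━━━━━━━━┛                
1*                   ┃                              
━━━━━━━━━━━━━━━━━━━━━┛                              
                                                    


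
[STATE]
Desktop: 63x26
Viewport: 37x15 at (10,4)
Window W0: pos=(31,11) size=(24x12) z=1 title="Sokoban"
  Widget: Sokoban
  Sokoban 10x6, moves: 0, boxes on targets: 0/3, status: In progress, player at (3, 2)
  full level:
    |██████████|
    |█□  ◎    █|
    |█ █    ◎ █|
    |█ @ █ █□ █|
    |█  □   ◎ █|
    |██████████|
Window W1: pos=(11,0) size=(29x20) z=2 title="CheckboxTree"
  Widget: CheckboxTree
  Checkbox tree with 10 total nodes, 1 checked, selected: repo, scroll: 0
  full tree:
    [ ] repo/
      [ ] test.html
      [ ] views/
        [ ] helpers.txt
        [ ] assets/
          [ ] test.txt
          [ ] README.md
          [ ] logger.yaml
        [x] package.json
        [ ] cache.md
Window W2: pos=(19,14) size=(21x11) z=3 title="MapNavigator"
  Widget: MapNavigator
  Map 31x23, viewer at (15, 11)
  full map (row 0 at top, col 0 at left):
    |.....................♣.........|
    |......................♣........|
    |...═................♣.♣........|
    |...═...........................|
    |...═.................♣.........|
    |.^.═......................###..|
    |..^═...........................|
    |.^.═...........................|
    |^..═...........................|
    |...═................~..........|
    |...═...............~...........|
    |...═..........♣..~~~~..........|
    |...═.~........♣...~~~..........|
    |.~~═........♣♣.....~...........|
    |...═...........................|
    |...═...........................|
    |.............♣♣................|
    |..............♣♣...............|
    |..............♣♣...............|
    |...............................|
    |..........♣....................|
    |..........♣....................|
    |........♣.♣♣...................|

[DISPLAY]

 ┃   [ ] test.html           ┃       
 ┃   [-] views/              ┃       
 ┃     [ ] helpers.txt       ┃       
 ┃     [ ] assets/           ┃       
 ┃       [ ] test.txt        ┃       
 ┃       [ ] README.md       ┃       
 ┃       [ ] logger.yaml     ┃       
 ┃     [x] package.json      ┃━━━━━━━
 ┃     [ ] cache.md          ┃       
 ┃                           ┃───────
 ┃       ┏━━━━━━━━━━━━━━━━━━━┓██     
 ┃       ┃ MapNavigator      ┃ █     
 ┃       ┠───────────────────┨ █     
 ┃       ┃...................┃ █     
 ┃       ┃..............~....┃ █     


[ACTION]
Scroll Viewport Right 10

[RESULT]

est.html           ┃                 
iews/              ┃                 
 helpers.txt       ┃                 
 assets/           ┃                 
 ] test.txt        ┃                 
 ] README.md       ┃                 
 ] logger.yaml     ┃                 
 package.json      ┃━━━━━━━━━━━━━━┓  
 cache.md          ┃              ┃  
                   ┃──────────────┨  
━━━━━━━━━━━━━━━━━━━┓██            ┃  
 MapNavigator      ┃ █            ┃  
───────────────────┨ █            ┃  
...................┃ █            ┃  
..............~....┃ █            ┃  


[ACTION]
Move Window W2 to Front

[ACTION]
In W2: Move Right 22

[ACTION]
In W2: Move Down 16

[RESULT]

est.html           ┃                 
iews/              ┃                 
 helpers.txt       ┃                 
 assets/           ┃                 
 ] test.txt        ┃                 
 ] README.md       ┃                 
 ] logger.yaml     ┃                 
 package.json      ┃━━━━━━━━━━━━━━┓  
 cache.md          ┃              ┃  
                   ┃──────────────┨  
━━━━━━━━━━━━━━━━━━━┓██            ┃  
 MapNavigator      ┃ █            ┃  
───────────────────┨ █            ┃  
..........         ┃ █            ┃  
..........         ┃ █            ┃  


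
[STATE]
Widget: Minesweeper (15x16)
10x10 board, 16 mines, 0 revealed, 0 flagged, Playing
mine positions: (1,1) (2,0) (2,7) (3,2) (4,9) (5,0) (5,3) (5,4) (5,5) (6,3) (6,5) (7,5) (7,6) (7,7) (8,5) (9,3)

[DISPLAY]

■■■■■■■■■■     
■■■■■■■■■■     
■■■■■■■■■■     
■■■■■■■■■■     
■■■■■■■■■■     
■■■■■■■■■■     
■■■■■■■■■■     
■■■■■■■■■■     
■■■■■■■■■■     
■■■■■■■■■■     
               
               
               
               
               
               


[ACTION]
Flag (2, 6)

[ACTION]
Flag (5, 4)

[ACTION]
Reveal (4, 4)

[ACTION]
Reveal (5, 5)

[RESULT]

■■■■■■■■■■     
■✹■■■■■■■■     
✹■■■■■⚑✹■■     
■■✹■■■■■■■     
■■■■3■■■■✹     
✹■■✹✹✹■■■■     
■■■✹■✹■■■■     
■■■■■✹✹✹■■     
■■■■■✹■■■■     
■■■✹■■■■■■     
               
               
               
               
               
               


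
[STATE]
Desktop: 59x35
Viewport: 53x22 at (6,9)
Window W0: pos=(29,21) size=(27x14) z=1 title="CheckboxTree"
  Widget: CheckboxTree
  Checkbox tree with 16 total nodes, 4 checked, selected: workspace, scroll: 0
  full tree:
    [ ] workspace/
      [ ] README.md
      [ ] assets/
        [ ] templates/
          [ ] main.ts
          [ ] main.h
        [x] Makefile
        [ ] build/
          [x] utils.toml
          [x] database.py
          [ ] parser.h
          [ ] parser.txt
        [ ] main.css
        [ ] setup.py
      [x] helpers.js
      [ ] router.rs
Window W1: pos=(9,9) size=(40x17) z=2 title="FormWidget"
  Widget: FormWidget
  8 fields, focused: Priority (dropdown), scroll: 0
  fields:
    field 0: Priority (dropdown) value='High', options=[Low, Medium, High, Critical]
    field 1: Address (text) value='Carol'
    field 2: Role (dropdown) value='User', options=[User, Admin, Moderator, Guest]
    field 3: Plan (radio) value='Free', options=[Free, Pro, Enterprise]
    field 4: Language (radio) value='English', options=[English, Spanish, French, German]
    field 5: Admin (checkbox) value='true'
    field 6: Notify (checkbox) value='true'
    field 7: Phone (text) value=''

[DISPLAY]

   ┏━━━━━━━━━━━━━━━━━━━━━━━━━━━━━━━━━━━━━━┓          
   ┃ FormWidget                           ┃          
   ┠──────────────────────────────────────┨          
   ┃> Priority:   [High                 ▼]┃          
   ┃  Address:    [Carol                 ]┃          
   ┃  Role:       [User                 ▼]┃          
   ┃  Plan:       (●) Free  ( ) Pro  ( ) E┃          
   ┃  Language:   (●) English  ( ) Spanish┃          
   ┃  Admin:      [x]                     ┃          
   ┃  Notify:     [x]                     ┃          
   ┃  Phone:      [                      ]┃          
   ┃                                      ┃          
   ┃                                      ┃━━━━━━┓   
   ┃                                      ┃      ┃   
   ┃                                      ┃──────┨   
   ┃                                      ┃      ┃   
   ┗━━━━━━━━━━━━━━━━━━━━━━━━━━━━━━━━━━━━━━┛      ┃   
                       ┃   [-] assets/           ┃   
                       ┃     [ ] templates/      ┃   
                       ┃       [ ] main.ts       ┃   
                       ┃       [ ] main.h        ┃   
                       ┃     [x] Makefile        ┃   


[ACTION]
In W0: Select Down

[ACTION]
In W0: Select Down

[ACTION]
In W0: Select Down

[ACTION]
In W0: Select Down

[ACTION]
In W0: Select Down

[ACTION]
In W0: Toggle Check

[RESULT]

   ┏━━━━━━━━━━━━━━━━━━━━━━━━━━━━━━━━━━━━━━┓          
   ┃ FormWidget                           ┃          
   ┠──────────────────────────────────────┨          
   ┃> Priority:   [High                 ▼]┃          
   ┃  Address:    [Carol                 ]┃          
   ┃  Role:       [User                 ▼]┃          
   ┃  Plan:       (●) Free  ( ) Pro  ( ) E┃          
   ┃  Language:   (●) English  ( ) Spanish┃          
   ┃  Admin:      [x]                     ┃          
   ┃  Notify:     [x]                     ┃          
   ┃  Phone:      [                      ]┃          
   ┃                                      ┃          
   ┃                                      ┃━━━━━━┓   
   ┃                                      ┃      ┃   
   ┃                                      ┃──────┨   
   ┃                                      ┃      ┃   
   ┗━━━━━━━━━━━━━━━━━━━━━━━━━━━━━━━━━━━━━━┛      ┃   
                       ┃   [-] assets/           ┃   
                       ┃     [-] templates/      ┃   
                       ┃       [ ] main.ts       ┃   
                       ┃>      [x] main.h        ┃   
                       ┃     [x] Makefile        ┃   


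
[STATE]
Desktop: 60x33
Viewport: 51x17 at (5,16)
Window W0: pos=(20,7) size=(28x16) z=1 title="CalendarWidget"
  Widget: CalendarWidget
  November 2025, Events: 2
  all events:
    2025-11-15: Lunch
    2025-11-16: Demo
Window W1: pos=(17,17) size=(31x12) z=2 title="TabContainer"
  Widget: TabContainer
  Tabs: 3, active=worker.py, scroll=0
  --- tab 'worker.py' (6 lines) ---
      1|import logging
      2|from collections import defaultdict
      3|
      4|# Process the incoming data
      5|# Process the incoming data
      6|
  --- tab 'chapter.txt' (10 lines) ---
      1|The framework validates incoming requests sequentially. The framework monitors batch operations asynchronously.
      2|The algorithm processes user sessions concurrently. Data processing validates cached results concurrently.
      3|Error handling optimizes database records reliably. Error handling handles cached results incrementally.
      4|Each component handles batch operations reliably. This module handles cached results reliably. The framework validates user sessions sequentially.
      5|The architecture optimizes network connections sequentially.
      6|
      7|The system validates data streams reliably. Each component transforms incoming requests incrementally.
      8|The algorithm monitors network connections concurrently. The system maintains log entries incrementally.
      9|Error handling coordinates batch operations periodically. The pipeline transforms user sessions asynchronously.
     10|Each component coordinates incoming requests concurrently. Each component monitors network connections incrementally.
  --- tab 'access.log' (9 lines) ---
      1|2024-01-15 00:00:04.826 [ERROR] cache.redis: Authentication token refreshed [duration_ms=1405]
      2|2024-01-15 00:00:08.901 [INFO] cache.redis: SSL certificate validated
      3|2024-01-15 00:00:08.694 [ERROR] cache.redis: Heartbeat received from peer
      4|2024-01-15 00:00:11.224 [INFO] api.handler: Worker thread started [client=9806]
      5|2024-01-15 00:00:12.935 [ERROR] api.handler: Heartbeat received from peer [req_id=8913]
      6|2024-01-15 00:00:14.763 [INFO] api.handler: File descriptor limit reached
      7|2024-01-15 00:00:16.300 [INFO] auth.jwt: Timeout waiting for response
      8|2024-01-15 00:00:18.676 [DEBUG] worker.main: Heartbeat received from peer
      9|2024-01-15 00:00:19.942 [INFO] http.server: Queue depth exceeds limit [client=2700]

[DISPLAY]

               ┃24 25 26 27 28 29 30      ┃        
            ┏━━━━━━━━━━━━━━━━━━━━━━━━━━━━━┓        
            ┃ TabContainer                ┃        
            ┠─────────────────────────────┨        
            ┃[worker.py]│ chapter.txt │ ac┃        
            ┃─────────────────────────────┃        
            ┃import logging               ┃        
            ┃from collections import defau┃        
            ┃                             ┃        
            ┃# Process the incoming data  ┃        
            ┃# Process the incoming data  ┃        
            ┃                             ┃        
            ┗━━━━━━━━━━━━━━━━━━━━━━━━━━━━━┛        
                                                   
                                                   
                                                   
                                                   


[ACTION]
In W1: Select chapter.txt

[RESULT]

               ┃24 25 26 27 28 29 30      ┃        
            ┏━━━━━━━━━━━━━━━━━━━━━━━━━━━━━┓        
            ┃ TabContainer                ┃        
            ┠─────────────────────────────┨        
            ┃ worker.py │[chapter.txt]│ ac┃        
            ┃─────────────────────────────┃        
            ┃The framework validates incom┃        
            ┃The algorithm processes user ┃        
            ┃Error handling optimizes data┃        
            ┃Each component handles batch ┃        
            ┃The architecture optimizes ne┃        
            ┃                             ┃        
            ┗━━━━━━━━━━━━━━━━━━━━━━━━━━━━━┛        
                                                   
                                                   
                                                   
                                                   


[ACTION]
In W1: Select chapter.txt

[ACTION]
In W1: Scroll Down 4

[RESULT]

               ┃24 25 26 27 28 29 30      ┃        
            ┏━━━━━━━━━━━━━━━━━━━━━━━━━━━━━┓        
            ┃ TabContainer                ┃        
            ┠─────────────────────────────┨        
            ┃ worker.py │[chapter.txt]│ ac┃        
            ┃─────────────────────────────┃        
            ┃The architecture optimizes ne┃        
            ┃                             ┃        
            ┃The system validates data str┃        
            ┃The algorithm monitors networ┃        
            ┃Error handling coordinates ba┃        
            ┃Each component coordinates in┃        
            ┗━━━━━━━━━━━━━━━━━━━━━━━━━━━━━┛        
                                                   
                                                   
                                                   
                                                   


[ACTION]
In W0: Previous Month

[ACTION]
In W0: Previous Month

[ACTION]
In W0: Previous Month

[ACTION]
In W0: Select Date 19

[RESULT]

               ┃25 26 27 28 29 30 31      ┃        
            ┏━━━━━━━━━━━━━━━━━━━━━━━━━━━━━┓        
            ┃ TabContainer                ┃        
            ┠─────────────────────────────┨        
            ┃ worker.py │[chapter.txt]│ ac┃        
            ┃─────────────────────────────┃        
            ┃The architecture optimizes ne┃        
            ┃                             ┃        
            ┃The system validates data str┃        
            ┃The algorithm monitors networ┃        
            ┃Error handling coordinates ba┃        
            ┃Each component coordinates in┃        
            ┗━━━━━━━━━━━━━━━━━━━━━━━━━━━━━┛        
                                                   
                                                   
                                                   
                                                   


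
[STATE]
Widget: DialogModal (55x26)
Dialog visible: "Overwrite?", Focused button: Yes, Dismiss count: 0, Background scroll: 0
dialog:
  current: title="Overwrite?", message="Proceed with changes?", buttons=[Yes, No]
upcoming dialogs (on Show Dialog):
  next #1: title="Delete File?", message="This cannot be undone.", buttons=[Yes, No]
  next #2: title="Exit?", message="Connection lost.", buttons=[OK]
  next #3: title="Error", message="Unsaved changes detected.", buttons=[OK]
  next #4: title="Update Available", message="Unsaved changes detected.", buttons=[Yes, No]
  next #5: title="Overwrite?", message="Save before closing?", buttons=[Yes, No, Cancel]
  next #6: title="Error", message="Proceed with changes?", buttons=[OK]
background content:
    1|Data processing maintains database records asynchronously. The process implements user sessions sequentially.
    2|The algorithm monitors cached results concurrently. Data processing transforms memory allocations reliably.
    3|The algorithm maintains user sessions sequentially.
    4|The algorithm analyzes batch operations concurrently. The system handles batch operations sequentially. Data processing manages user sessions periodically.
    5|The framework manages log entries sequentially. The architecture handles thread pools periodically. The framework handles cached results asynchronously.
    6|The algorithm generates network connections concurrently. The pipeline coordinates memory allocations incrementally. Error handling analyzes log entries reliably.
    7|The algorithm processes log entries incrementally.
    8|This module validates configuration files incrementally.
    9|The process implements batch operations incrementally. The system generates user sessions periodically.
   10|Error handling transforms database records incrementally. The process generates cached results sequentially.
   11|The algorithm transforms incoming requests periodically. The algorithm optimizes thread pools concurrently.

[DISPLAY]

Data processing maintains database records asynchronous
The algorithm monitors cached results concurrently. Dat
The algorithm maintains user sessions sequentially.    
The algorithm analyzes batch operations concurrently. T
The framework manages log entries sequentially. The arc
The algorithm generates network connections concurrentl
The algorithm processes log entries incrementally.     
This module validates configuration files incrementally
The process implements batch operations incrementally. 
Error handling transforms database records incrementall
The algorithm t┌───────────────────────┐ts periodically
               │       Overwrite?      │               
               │ Proceed with changes? │               
               │       [Yes]  No       │               
               └───────────────────────┘               
                                                       
                                                       
                                                       
                                                       
                                                       
                                                       
                                                       
                                                       
                                                       
                                                       
                                                       


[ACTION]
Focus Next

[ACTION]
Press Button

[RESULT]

Data processing maintains database records asynchronous
The algorithm monitors cached results concurrently. Dat
The algorithm maintains user sessions sequentially.    
The algorithm analyzes batch operations concurrently. T
The framework manages log entries sequentially. The arc
The algorithm generates network connections concurrentl
The algorithm processes log entries incrementally.     
This module validates configuration files incrementally
The process implements batch operations incrementally. 
Error handling transforms database records incrementall
The algorithm transforms incoming requests periodically
                                                       
                                                       
                                                       
                                                       
                                                       
                                                       
                                                       
                                                       
                                                       
                                                       
                                                       
                                                       
                                                       
                                                       
                                                       


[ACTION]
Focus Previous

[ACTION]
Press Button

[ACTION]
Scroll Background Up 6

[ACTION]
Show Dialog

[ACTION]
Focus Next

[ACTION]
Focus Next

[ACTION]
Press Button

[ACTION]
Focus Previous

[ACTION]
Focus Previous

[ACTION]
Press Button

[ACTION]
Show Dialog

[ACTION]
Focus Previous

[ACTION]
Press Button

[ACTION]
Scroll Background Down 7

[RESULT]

This module validates configuration files incrementally
The process implements batch operations incrementally. 
Error handling transforms database records incrementall
The algorithm transforms incoming requests periodically
                                                       
                                                       
                                                       
                                                       
                                                       
                                                       
                                                       
                                                       
                                                       
                                                       
                                                       
                                                       
                                                       
                                                       
                                                       
                                                       
                                                       
                                                       
                                                       
                                                       
                                                       
                                                       


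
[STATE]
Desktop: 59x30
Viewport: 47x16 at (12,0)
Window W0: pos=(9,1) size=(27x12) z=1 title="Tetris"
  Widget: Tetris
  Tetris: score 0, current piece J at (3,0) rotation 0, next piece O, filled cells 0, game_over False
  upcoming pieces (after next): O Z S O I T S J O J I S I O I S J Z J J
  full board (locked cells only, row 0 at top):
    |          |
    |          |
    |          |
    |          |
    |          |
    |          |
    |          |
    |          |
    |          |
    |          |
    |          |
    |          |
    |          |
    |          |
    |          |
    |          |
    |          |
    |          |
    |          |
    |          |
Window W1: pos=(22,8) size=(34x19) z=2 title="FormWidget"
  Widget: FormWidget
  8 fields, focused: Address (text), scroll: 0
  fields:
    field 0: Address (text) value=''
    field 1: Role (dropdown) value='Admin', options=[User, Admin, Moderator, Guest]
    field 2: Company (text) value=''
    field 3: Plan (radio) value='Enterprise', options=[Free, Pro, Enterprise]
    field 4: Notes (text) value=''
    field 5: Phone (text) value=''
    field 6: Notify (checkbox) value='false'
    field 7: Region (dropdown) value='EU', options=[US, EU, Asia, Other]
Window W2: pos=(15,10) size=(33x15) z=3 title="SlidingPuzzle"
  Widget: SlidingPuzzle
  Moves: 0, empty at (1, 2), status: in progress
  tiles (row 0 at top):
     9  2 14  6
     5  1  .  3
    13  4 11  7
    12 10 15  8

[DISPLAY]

                                               
━━━━━━━━━━━━━━━━━━━━━━━┓                       
etris                  ┃                       
───────────────────────┨                       
        │Next:         ┃                       
        │▓▓            ┃                       
        │▓▓            ┃                       
        │              ┃                       
        │ ┏━━━━━━━━━━━━━━━━━━━━━━━━━━━━━━━━┓   
        │ ┃ FormWidget                     ┃   
   ┏━━━━━━━━━━━━━━━━━━━━━━━━━━━━━━━┓───────┨   
   ┃ SlidingPuzzle                 ┃      ]┃   
━━━┠───────────────────────────────┨     ▼]┃   
   ┃┌────┬────┬────┬────┐          ┃      ]┃   
   ┃│  9 │  2 │ 14 │  6 │          ┃ ) Pro ┃   
   ┃├────┼────┼────┼────┤          ┃      ]┃   


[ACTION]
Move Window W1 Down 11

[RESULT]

                                               
━━━━━━━━━━━━━━━━━━━━━━━┓                       
etris                  ┃                       
───────────────────────┨                       
        │Next:         ┃                       
        │▓▓            ┃                       
        │▓▓            ┃                       
        │              ┃                       
        │              ┃                       
        │              ┃                       
   ┏━━━━━━━━━━━━━━━━━━━━━━━━━━━━━━━┓           
   ┃ SlidingPuzzle                 ┃━━━━━━━┓   
━━━┠───────────────────────────────┨       ┃   
   ┃┌────┬────┬────┬────┐          ┃───────┨   
   ┃│  9 │  2 │ 14 │  6 │          ┃      ]┃   
   ┃├────┼────┼────┼────┤          ┃     ▼]┃   


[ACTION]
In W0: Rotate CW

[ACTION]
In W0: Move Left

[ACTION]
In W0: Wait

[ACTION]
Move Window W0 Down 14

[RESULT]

                                               
                                               
                                               
                                               
                                               
                                               
                                               
                                               
                                               
                                               
   ┏━━━━━━━━━━━━━━━━━━━━━━━━━━━━━━━┓           
   ┃ SlidingPuzzle                 ┃━━━━━━━┓   
   ┠───────────────────────────────┨       ┃   
   ┃┌────┬────┬────┬────┐          ┃───────┨   
   ┃│  9 │  2 │ 14 │  6 │          ┃      ]┃   
━━━┃├────┼────┼────┼────┤          ┃     ▼]┃   


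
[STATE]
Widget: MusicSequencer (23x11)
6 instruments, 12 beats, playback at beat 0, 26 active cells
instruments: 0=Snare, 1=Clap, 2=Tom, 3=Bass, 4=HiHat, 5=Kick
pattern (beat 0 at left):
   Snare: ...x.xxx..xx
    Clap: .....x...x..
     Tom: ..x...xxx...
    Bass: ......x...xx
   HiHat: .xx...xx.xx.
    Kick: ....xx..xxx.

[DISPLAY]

      ▼12345678901     
 Snare···█·███··██     
  Clap·····█···█··     
   Tom··█···███···     
  Bass······█···██     
 HiHat·██···██·██·     
  Kick····██··███·     
                       
                       
                       
                       


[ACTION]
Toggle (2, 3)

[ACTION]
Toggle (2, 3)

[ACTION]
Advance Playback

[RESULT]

      0▼2345678901     
 Snare···█·███··██     
  Clap·····█···█··     
   Tom··█···███···     
  Bass······█···██     
 HiHat·██···██·██·     
  Kick····██··███·     
                       
                       
                       
                       


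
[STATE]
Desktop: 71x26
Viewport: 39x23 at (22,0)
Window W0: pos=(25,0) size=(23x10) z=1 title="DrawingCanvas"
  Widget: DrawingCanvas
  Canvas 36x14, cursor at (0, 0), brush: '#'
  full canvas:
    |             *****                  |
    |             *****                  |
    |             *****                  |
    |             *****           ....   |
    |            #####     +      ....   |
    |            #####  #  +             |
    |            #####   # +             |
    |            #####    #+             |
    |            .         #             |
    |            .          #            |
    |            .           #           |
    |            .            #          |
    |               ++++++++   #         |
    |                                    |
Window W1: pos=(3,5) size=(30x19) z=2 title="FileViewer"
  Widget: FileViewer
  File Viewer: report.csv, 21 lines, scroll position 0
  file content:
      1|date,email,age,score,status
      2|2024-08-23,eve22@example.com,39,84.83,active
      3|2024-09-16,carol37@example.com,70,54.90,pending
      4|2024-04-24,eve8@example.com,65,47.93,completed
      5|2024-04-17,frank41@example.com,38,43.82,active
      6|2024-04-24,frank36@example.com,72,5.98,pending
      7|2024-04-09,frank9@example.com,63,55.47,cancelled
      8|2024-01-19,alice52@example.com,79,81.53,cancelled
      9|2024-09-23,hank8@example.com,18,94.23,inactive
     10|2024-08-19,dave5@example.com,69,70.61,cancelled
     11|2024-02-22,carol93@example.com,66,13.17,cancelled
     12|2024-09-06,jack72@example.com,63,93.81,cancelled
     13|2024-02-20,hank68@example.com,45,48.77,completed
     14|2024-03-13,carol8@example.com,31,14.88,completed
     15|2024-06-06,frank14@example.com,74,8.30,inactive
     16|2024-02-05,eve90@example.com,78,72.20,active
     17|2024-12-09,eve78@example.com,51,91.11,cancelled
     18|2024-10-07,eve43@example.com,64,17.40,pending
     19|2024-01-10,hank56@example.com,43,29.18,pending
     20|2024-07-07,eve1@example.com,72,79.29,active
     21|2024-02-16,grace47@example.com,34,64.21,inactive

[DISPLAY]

   ┏━━━━━━━━━━━━━━━━━━━━━┓             
   ┃ DrawingCanvas       ┃             
   ┠─────────────────────┨             
   ┃+            *****   ┃             
   ┃             *****   ┃             
━━━━━━━━━━┓      *****   ┃             
          ┃      *****   ┃             
──────────┨     #####    ┃             
re,status▲┃     #####  # ┃             
xample.co█┃━━━━━━━━━━━━━━┛             
@example.░┃                            
ample.com░┃                            
@example.░┃                            
@example.░┃                            
example.c░┃                            
@example.░┃                            
xample.co░┃                            
xample.co░┃                            
@example.░┃                            
example.c░┃                            
example.c░┃                            
example.c░┃                            
@example.▼┃                            


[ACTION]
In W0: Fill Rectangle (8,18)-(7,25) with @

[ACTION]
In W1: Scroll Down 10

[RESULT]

   ┏━━━━━━━━━━━━━━━━━━━━━┓             
   ┃ DrawingCanvas       ┃             
   ┠─────────────────────┨             
   ┃+            *****   ┃             
   ┃             *****   ┃             
━━━━━━━━━━┓      *****   ┃             
          ┃      *****   ┃             
──────────┨     #####    ┃             
example.c▲┃     #####  # ┃             
@example.░┃━━━━━━━━━━━━━━┛             
xample.co░┃                            
xample.co░┃                            
@example.░┃                            
example.c░┃                            
example.c░┃                            
example.c░┃                            
@example.░┃                            
xample.co░┃                            
xample.co░┃                            
xample.co░┃                            
example.c░┃                            
ample.com█┃                            
@example.▼┃                            


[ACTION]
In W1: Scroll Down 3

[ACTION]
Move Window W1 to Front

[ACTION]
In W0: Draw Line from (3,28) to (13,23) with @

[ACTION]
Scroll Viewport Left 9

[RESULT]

            ┏━━━━━━━━━━━━━━━━━━━━━┓    
            ┃ DrawingCanvas       ┃    
            ┠─────────────────────┨    
            ┃+            *****   ┃    
            ┃             *****   ┃    
━━━━━━━━━━━━━━━━━━━┓      *****   ┃    
er                 ┃      *****   ┃    
───────────────────┨     #####    ┃    
9,frank9@example.c▲┃     #####  # ┃    
9,alice52@example.░┃━━━━━━━━━━━━━━┛    
3,hank8@example.co░┃                   
9,dave5@example.co░┃                   
2,carol93@example.░┃                   
6,jack72@example.c░┃                   
0,hank68@example.c░┃                   
3,carol8@example.c░┃                   
6,frank14@example.░┃                   
5,eve90@example.co░┃                   
9,eve78@example.co░┃                   
7,eve43@example.co░┃                   
0,hank56@example.c░┃                   
7,eve1@example.com█┃                   
6,grace47@example.▼┃                   
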